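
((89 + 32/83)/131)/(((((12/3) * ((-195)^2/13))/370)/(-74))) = -1.60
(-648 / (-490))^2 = 104976 / 60025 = 1.75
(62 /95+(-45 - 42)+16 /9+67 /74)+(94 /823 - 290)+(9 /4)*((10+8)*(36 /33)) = -188656579609 /572783310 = -329.37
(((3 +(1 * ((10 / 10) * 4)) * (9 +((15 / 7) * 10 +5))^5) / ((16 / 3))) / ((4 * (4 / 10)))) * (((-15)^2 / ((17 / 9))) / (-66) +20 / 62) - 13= -138185127119130541 / 3563160832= -38781613.75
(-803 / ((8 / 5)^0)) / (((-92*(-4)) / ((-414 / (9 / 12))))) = 1204.50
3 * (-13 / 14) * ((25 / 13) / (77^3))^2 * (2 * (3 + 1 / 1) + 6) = -0.00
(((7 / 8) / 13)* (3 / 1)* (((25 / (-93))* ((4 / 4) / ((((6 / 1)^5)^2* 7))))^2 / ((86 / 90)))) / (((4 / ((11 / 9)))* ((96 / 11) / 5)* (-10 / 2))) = -378125 / 126707029446792817240178688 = -0.00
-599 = -599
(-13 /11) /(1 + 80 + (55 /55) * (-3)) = -1 /66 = -0.02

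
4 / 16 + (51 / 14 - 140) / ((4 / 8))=-7629 / 28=-272.46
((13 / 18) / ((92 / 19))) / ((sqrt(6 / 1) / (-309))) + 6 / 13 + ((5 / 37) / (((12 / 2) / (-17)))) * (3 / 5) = 223 / 962 - 25441 * sqrt(6) / 3312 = -18.58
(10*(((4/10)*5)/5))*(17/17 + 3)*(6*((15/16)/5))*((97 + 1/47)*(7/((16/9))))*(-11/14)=-253935/47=-5402.87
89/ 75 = 1.19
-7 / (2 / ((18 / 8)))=-63 / 8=-7.88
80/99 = 0.81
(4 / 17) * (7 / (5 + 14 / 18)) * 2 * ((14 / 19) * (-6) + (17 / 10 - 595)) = -7154721 / 20995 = -340.78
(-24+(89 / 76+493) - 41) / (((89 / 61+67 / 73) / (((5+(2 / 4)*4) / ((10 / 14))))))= 145243501 / 82080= 1769.54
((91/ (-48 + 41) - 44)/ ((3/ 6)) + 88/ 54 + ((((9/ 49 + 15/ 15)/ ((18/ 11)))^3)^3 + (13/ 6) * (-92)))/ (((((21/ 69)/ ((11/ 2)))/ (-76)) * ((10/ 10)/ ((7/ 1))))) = 2996198.13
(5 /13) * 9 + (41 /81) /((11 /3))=13898 /3861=3.60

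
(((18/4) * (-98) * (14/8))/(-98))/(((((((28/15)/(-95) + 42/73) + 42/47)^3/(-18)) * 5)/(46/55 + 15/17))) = -608509880247742823075625/38018458050582211831552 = -16.01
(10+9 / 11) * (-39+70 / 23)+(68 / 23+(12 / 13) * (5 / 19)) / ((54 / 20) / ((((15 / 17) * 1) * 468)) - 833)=-4049722832401 / 10410918881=-388.99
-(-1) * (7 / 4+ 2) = 15 / 4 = 3.75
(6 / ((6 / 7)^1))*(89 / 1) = 623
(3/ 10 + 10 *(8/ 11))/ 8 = 833/ 880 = 0.95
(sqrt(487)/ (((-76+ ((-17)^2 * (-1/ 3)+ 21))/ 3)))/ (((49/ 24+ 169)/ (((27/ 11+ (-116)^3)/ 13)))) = 307.10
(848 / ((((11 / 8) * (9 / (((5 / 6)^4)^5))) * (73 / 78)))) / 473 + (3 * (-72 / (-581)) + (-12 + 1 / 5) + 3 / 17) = -9039460152648697336009271 / 803670525997828267806720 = -11.25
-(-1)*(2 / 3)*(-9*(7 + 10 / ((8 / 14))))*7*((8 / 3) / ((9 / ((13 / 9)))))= -35672 / 81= -440.40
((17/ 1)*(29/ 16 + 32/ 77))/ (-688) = -46665/ 847616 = -0.06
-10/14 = -5/7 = -0.71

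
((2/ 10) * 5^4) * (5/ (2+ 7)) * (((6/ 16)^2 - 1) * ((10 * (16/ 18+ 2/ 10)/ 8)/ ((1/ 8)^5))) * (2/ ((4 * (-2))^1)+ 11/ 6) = -1024100000/ 243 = -4214403.29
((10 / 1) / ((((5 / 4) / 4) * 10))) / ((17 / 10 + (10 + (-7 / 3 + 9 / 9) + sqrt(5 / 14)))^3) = 900321046531200 / 307269482814859573 - 18446923152000 * sqrt(70) / 307269482814859573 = 0.00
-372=-372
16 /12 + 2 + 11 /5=83 /15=5.53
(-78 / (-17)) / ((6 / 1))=13 / 17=0.76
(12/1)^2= 144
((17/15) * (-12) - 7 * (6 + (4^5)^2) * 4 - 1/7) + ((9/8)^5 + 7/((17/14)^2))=-9731423168149637/331448320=-29360303.19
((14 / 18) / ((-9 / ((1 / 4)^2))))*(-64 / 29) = 28 / 2349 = 0.01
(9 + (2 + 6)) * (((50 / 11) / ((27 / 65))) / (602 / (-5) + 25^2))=276250 / 749331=0.37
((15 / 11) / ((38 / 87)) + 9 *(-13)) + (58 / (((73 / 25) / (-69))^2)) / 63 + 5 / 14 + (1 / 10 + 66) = 5197325451 / 11137610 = 466.65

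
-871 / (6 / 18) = -2613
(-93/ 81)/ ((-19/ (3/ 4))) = 31/ 684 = 0.05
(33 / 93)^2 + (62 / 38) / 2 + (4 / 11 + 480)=193339391 / 401698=481.31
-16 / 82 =-8 / 41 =-0.20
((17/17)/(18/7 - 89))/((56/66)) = -3/220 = -0.01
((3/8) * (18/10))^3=19683/64000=0.31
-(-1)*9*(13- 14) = -9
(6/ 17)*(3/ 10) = 0.11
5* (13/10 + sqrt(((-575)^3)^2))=1901093763/2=950546881.50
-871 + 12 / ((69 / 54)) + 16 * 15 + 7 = -14136 / 23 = -614.61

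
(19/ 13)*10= 190/ 13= 14.62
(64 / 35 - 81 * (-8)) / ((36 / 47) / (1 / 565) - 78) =534484 / 291795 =1.83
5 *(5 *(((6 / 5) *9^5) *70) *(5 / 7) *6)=531441000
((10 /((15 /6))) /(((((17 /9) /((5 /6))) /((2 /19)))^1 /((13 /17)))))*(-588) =-458640 /5491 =-83.53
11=11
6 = 6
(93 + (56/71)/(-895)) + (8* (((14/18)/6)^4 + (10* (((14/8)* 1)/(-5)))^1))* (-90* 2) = 19258866240571/3752268705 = 5132.59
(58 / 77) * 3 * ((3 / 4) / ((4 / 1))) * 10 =1305 / 308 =4.24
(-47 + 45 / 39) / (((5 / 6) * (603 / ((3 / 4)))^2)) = -0.00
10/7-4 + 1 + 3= 10/7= 1.43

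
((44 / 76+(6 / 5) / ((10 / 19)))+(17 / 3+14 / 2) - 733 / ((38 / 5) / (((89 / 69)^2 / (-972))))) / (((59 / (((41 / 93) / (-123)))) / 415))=-5725434080251 / 14473523222280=-0.40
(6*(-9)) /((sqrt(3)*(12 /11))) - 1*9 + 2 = -33*sqrt(3) /2 - 7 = -35.58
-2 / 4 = -1 / 2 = -0.50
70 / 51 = 1.37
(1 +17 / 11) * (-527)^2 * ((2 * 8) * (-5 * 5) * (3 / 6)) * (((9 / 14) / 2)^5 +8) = -956373649347425 / 845152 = -1131599581.31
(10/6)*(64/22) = 4.85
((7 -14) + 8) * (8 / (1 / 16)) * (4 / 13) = 512 / 13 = 39.38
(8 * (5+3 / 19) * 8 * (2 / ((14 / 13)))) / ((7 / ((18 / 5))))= 29952 / 95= 315.28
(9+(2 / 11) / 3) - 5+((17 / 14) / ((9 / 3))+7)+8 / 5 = 13.07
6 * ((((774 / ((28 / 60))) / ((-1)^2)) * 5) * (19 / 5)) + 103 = 1324261 / 7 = 189180.14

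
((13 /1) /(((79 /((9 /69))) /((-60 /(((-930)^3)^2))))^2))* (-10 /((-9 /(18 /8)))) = 13 /17061618167516913649387380369000000000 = 0.00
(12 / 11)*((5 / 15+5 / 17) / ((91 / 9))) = 1152 / 17017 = 0.07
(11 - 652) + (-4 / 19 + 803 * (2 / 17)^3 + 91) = -51238446 / 93347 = -548.90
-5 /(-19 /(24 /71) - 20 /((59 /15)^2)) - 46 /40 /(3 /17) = -1853249579 /288232140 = -6.43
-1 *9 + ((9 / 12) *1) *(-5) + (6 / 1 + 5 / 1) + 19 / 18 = -25 / 36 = -0.69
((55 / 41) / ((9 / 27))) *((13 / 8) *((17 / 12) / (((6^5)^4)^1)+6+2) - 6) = 3295893071822624515 / 116997070082015232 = 28.17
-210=-210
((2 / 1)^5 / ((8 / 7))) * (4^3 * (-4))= -7168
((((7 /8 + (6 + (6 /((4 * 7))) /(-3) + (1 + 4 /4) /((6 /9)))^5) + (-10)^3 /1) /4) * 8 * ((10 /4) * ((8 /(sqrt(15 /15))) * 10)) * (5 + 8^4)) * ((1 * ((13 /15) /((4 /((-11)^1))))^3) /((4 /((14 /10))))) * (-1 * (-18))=-119842679548315944649 /15366400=-7799008196345.01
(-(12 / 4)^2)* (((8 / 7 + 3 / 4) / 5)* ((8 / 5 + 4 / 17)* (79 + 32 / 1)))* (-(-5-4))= -18584397 / 2975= -6246.86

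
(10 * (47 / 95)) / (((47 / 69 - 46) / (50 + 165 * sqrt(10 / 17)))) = -1070190 * sqrt(170) / 1010021 - 324300 / 59413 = -19.27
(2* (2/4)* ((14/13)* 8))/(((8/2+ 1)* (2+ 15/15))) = 112/195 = 0.57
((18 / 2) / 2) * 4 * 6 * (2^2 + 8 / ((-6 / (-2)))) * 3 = 2160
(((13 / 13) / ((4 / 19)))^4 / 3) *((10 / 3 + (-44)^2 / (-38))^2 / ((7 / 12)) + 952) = 1655198357 / 2016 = 821030.93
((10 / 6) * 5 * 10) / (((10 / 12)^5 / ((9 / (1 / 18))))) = 839808 / 25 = 33592.32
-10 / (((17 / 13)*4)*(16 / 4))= -65 / 136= -0.48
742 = 742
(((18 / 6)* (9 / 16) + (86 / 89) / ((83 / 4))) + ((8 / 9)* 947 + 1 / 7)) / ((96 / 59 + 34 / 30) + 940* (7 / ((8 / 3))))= 1853170503745 / 5426169958776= 0.34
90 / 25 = 18 / 5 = 3.60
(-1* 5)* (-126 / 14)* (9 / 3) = 135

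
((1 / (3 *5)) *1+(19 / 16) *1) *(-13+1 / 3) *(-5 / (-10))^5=-5719 / 11520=-0.50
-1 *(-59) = 59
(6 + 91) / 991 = 97 / 991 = 0.10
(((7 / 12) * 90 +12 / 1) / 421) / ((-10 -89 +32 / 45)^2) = 261225 / 16471986218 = 0.00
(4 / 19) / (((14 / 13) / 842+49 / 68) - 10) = -1488656 / 65606753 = -0.02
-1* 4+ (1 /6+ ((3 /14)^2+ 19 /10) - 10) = -11.89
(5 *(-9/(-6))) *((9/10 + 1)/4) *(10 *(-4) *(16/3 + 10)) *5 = -10925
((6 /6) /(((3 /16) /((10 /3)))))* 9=160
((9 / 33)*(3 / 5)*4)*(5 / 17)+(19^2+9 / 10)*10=3619.19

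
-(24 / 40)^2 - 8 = -209 / 25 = -8.36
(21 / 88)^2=0.06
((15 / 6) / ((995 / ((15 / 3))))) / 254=0.00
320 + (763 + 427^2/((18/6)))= 185578/3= 61859.33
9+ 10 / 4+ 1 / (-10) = 57 / 5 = 11.40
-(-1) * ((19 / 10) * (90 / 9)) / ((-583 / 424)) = -152 / 11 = -13.82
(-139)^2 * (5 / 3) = 96605 / 3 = 32201.67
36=36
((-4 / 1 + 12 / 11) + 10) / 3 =26 / 11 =2.36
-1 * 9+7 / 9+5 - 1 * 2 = -47 / 9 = -5.22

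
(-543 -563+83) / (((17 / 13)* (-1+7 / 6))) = -79794 / 17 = -4693.76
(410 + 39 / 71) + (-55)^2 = 243924 / 71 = 3435.55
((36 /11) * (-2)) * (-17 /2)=612 /11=55.64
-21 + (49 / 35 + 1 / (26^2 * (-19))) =-1258717 / 64220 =-19.60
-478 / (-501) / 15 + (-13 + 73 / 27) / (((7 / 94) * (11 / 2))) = -43530022 / 1735965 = -25.08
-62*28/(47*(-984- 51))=1736/48645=0.04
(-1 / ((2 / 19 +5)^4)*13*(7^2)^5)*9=-4307057460216693 / 88529281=-48651219.25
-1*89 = -89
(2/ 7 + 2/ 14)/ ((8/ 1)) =3/ 56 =0.05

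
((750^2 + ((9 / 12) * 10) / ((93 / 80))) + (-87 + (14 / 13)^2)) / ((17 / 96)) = 16639180704 / 5239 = 3176022.28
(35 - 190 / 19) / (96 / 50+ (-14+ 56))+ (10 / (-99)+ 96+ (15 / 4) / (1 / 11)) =1108907 / 8052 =137.72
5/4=1.25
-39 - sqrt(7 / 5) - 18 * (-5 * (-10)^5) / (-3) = 2999959.82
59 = 59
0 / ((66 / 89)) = 0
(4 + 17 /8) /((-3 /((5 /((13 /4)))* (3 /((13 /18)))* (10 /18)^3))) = -30625 /13689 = -2.24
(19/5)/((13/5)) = 19/13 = 1.46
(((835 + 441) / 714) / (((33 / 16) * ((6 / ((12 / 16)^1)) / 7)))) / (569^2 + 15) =29 / 12384432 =0.00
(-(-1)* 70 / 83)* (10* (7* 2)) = 9800 / 83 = 118.07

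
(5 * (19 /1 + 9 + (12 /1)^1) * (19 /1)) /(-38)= -100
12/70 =6/35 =0.17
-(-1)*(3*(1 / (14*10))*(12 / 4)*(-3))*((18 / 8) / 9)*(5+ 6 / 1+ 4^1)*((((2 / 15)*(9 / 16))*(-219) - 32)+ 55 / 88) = 19359 / 560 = 34.57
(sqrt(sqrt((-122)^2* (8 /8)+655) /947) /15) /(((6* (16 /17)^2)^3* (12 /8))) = 24137569* 15539^(1 /4)* sqrt(947) /77215794462720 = 0.00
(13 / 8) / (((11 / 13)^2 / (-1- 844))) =-1856465 / 968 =-1917.84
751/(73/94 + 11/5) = 352970/1399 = 252.30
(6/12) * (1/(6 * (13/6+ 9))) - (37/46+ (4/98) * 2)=-66336/75509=-0.88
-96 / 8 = -12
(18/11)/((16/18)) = 81/44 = 1.84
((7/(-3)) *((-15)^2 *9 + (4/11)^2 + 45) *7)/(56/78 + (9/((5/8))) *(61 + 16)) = -56985565/1869934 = -30.47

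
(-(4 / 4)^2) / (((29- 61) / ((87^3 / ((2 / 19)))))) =12511557 / 64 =195493.08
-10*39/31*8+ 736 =19696/31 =635.35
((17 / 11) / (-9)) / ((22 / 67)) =-1139 / 2178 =-0.52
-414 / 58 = -207 / 29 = -7.14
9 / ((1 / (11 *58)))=5742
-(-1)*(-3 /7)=-3 /7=-0.43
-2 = -2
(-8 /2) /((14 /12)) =-3.43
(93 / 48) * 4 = 31 / 4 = 7.75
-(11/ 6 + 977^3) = -5595449009/ 6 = -932574834.83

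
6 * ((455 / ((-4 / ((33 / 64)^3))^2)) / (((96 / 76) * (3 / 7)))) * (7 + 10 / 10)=26051061381345 / 549755813888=47.39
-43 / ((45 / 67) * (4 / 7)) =-20167 / 180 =-112.04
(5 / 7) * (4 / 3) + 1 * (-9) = -169 / 21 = -8.05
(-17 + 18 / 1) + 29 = 30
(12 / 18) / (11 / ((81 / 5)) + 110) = 54 / 8965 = 0.01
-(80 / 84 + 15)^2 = -112225 / 441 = -254.48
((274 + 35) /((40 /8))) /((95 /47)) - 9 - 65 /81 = 799213 /38475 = 20.77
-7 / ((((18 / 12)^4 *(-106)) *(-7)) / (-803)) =6424 / 4293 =1.50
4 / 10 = 2 / 5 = 0.40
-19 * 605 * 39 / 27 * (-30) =1494350 / 3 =498116.67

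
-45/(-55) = 9/11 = 0.82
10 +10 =20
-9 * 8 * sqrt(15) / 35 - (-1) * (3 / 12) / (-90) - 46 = -53.97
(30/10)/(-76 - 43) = -3/119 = -0.03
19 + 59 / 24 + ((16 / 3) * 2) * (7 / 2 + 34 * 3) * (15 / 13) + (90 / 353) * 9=145623415 / 110136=1322.21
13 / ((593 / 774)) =10062 / 593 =16.97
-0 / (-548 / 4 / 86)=0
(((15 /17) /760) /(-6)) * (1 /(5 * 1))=-1 /25840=-0.00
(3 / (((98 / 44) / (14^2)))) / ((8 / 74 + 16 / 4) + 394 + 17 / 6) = 0.66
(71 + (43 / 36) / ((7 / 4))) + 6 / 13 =59086 / 819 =72.14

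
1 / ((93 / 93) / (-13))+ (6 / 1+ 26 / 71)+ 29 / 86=-38447 / 6106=-6.30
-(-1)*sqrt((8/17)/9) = 2*sqrt(34)/51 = 0.23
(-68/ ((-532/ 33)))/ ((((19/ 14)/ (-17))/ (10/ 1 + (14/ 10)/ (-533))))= -508188582/ 962065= -528.23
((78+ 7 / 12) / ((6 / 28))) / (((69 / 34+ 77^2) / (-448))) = -50273216 / 1814895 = -27.70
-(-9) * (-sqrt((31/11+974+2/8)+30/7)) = -9 * sqrt(23273789)/154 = -281.94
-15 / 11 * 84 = -1260 / 11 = -114.55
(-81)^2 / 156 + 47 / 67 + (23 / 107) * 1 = 16020243 / 372788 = 42.97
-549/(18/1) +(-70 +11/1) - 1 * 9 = -197/2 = -98.50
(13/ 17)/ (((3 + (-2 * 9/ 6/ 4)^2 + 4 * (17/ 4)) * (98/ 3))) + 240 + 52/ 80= 1319042581/ 5481140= 240.65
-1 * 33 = -33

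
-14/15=-0.93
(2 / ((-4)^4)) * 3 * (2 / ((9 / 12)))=1 / 16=0.06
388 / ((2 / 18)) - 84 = 3408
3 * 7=21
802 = 802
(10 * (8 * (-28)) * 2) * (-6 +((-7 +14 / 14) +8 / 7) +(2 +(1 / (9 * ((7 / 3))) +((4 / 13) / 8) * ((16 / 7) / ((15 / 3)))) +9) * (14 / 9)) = -9993728 / 351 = -28472.16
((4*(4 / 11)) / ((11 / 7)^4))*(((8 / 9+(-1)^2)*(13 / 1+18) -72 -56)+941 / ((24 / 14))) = 114.37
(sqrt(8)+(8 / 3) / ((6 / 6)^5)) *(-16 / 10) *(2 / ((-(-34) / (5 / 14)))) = -8 *sqrt(2) / 119 - 32 / 357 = -0.18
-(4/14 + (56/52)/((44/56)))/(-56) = 0.03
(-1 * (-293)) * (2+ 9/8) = 7325/8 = 915.62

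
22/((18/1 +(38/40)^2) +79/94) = 1.11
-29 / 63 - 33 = -2108 / 63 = -33.46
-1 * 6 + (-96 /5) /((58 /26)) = -2118 /145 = -14.61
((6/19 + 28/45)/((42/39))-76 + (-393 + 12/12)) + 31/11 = -30567902/65835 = -464.31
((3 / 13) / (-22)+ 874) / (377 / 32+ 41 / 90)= 179971920 / 2519803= 71.42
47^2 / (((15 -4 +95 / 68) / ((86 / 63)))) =12918232 / 53109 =243.24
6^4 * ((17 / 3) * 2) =14688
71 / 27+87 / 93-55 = -43051 / 837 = -51.43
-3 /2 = -1.50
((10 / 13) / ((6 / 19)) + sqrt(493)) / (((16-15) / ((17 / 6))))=1615 / 234 + 17* sqrt(493) / 6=69.81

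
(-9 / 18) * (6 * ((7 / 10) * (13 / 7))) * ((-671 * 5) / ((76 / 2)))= 26169 / 76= 344.33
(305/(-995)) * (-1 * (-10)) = -610/199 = -3.07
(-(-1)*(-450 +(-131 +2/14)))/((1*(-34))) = 2033/119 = 17.08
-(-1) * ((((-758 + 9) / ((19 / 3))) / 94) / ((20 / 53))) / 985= -0.00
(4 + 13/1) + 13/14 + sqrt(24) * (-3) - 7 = 153/14 - 6 * sqrt(6) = -3.77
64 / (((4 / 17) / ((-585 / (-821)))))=193.81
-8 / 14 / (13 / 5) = -20 / 91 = -0.22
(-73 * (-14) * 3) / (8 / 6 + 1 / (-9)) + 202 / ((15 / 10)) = 87226 / 33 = 2643.21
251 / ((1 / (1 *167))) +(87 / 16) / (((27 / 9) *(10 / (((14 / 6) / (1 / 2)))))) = 10060283 / 240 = 41917.85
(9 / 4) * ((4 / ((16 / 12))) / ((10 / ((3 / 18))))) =9 / 80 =0.11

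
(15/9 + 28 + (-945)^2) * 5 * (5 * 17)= 1138644700/3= 379548233.33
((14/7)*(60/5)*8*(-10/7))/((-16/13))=1560/7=222.86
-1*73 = -73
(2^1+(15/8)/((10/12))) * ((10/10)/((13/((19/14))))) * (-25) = -8075/728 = -11.09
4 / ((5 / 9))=36 / 5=7.20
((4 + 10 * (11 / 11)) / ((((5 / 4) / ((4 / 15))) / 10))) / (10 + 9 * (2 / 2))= 448 / 285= 1.57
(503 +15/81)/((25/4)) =54344/675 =80.51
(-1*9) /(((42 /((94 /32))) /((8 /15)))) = -47 /140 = -0.34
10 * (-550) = -5500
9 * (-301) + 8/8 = -2708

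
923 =923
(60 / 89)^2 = 3600 / 7921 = 0.45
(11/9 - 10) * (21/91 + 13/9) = -15484/1053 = -14.70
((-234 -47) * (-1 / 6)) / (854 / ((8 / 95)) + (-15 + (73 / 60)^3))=10116000 / 2187659017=0.00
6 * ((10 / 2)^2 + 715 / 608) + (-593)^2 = 106949041 / 304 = 351806.06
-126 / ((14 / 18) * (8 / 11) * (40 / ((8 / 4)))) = -891 / 80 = -11.14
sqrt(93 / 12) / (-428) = -sqrt(31) / 856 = -0.01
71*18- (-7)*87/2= 3165/2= 1582.50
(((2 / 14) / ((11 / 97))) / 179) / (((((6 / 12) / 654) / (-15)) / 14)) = -3806280 / 1969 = -1933.10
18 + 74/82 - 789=-31574/41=-770.10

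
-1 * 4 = -4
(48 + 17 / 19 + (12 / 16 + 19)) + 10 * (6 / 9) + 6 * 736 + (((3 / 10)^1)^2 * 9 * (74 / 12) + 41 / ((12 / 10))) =51647393 / 11400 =4530.47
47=47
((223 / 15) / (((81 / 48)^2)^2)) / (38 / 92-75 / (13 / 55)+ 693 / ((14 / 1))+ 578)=4369743872 / 740331856665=0.01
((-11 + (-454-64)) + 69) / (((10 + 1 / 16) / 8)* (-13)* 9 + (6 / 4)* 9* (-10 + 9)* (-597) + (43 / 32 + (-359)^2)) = -58880 / 17509719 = -0.00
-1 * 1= -1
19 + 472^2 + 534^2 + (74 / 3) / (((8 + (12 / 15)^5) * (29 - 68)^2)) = 30159433839629 / 59373756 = 507959.00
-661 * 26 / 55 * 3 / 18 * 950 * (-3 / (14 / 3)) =2449005 / 77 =31805.26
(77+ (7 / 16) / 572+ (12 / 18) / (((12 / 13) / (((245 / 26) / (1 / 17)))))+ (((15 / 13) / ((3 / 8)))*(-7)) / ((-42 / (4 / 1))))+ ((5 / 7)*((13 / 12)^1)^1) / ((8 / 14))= 16152419 / 82368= 196.10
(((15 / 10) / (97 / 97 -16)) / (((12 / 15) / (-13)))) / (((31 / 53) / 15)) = 41.67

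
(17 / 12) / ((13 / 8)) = 34 / 39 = 0.87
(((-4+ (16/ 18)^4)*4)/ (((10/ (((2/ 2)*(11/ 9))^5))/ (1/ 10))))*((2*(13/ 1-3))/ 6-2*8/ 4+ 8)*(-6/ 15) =156946132112/ 145282683375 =1.08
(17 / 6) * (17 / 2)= 289 / 12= 24.08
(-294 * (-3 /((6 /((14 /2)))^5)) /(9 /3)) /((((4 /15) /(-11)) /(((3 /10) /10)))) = -9058973 /11520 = -786.37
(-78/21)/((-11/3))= 78/77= 1.01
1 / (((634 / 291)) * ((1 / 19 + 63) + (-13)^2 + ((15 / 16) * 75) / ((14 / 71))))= 619248 / 794161397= 0.00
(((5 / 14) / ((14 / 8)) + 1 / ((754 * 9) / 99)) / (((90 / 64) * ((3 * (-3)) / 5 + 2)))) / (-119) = -43088 / 6594861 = -0.01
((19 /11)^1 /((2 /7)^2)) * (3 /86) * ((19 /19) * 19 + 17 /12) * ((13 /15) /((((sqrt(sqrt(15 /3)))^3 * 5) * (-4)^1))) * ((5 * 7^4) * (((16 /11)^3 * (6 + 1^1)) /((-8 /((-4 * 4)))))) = -637909819456 * 5^(1 /4) /9443445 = -101011.62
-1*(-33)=33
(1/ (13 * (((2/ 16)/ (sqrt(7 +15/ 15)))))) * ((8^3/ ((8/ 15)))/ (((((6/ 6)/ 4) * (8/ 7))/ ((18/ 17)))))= 967680 * sqrt(2)/ 221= 6192.34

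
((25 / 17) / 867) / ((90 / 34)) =5 / 7803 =0.00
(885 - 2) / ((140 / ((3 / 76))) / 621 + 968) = 1645029 / 1814024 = 0.91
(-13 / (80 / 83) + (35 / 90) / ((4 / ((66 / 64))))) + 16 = 10033 / 3840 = 2.61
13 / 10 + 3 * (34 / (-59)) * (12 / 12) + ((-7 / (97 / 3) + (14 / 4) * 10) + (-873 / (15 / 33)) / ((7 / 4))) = -425900919 / 400610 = -1063.13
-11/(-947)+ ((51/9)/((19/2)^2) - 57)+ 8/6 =-19005160/341867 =-55.59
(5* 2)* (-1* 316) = -3160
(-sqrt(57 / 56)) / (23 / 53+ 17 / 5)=-265* sqrt(798) / 28448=-0.26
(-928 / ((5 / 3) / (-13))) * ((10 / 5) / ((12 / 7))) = 42224 / 5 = 8444.80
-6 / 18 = -1 / 3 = -0.33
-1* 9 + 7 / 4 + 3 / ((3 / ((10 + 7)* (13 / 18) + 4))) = 325 / 36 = 9.03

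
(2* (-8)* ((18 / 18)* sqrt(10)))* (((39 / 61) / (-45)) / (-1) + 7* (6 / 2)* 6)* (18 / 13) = -11069088* sqrt(10) / 3965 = -8828.13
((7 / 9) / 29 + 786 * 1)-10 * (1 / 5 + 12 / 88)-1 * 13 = 2209703 / 2871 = 769.66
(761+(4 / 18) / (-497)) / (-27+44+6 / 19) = 64675069 / 1471617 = 43.95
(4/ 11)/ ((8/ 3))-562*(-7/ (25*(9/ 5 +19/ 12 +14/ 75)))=49609/ 1122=44.21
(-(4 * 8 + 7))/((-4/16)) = 156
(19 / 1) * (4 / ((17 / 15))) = 1140 / 17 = 67.06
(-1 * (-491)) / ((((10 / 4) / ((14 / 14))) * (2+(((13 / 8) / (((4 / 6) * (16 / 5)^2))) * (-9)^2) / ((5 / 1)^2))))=70.87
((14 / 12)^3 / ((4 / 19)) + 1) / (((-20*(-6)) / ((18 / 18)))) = 7381 / 103680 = 0.07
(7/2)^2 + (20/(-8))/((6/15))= 6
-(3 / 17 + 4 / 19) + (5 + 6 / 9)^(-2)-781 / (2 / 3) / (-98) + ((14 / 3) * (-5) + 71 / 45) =-491925739 / 48430620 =-10.16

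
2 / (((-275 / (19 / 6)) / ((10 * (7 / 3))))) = -0.54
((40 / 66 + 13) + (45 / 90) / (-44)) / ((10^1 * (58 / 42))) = 25123 / 25520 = 0.98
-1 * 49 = -49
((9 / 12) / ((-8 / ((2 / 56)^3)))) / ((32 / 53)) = -159 / 22478848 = -0.00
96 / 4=24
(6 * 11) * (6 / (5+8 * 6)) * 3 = 1188 / 53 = 22.42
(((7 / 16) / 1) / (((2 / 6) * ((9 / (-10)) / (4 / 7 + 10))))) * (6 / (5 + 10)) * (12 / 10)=-7.40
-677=-677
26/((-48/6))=-13/4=-3.25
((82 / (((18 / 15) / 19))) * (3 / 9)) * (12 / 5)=3116 / 3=1038.67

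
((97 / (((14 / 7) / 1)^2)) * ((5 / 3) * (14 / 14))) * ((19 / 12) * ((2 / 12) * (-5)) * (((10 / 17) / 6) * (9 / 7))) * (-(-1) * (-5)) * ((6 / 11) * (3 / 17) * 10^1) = 5759375 / 178024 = 32.35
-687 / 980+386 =377593 / 980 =385.30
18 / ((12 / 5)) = 15 / 2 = 7.50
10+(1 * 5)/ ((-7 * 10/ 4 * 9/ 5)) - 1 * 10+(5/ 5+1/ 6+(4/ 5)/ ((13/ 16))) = 16319/ 8190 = 1.99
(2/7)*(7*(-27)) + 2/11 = -592/11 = -53.82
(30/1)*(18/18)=30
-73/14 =-5.21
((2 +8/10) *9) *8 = 1008/5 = 201.60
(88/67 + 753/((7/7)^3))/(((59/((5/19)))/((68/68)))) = 252695/75107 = 3.36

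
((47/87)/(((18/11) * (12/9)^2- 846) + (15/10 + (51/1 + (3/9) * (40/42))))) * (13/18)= -47047/95292753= -0.00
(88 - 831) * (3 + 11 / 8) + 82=-25349 / 8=-3168.62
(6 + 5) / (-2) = -11 / 2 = -5.50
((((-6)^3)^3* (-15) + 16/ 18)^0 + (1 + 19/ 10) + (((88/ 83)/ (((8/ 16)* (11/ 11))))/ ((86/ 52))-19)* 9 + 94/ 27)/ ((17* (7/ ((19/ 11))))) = -2784412627/ 1261391670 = -2.21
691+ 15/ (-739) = 510634/ 739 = 690.98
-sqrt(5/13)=-sqrt(65)/13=-0.62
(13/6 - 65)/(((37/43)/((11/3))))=-178321/666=-267.75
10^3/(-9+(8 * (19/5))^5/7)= 21875000/81136615157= 0.00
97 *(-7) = -679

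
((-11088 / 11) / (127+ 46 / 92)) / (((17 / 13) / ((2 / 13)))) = -1344 / 1445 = -0.93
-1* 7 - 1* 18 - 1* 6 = -31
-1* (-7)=7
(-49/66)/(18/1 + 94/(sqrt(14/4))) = 1029/169444-2303 * sqrt(14)/508332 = -0.01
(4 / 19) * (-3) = -12 / 19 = -0.63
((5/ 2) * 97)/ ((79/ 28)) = 6790/ 79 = 85.95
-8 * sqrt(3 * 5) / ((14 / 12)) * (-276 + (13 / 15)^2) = 990896 * sqrt(15) / 525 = 7309.95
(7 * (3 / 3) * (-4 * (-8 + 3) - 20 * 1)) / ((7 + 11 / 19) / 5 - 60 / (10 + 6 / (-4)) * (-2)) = 0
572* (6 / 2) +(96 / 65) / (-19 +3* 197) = 15950244 / 9295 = 1716.00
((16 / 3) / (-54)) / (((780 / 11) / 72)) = -176 / 1755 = -0.10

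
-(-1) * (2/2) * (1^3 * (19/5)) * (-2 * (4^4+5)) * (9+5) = -138852/5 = -27770.40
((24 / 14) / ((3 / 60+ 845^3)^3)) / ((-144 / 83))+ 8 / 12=8199873425618809030708942426338 / 12299810138428213546063413722507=0.67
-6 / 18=-1 / 3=-0.33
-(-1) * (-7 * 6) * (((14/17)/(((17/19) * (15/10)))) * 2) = -14896/289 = -51.54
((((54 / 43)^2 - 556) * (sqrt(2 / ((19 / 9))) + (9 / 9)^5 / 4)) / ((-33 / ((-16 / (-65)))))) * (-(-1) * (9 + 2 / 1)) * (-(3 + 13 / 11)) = -58038016 * sqrt(38) / 1932205 - 14509504 / 305085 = -232.72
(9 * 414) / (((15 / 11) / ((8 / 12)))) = 9108 / 5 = 1821.60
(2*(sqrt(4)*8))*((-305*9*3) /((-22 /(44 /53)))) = 527040 /53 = 9944.15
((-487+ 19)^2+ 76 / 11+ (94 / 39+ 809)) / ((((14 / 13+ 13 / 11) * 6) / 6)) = 94312355 / 969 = 97329.57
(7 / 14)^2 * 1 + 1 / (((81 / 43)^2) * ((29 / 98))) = 915077 / 761076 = 1.20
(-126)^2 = 15876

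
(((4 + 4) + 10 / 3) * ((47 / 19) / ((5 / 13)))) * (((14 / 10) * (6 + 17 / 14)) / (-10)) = -1049087 / 14250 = -73.62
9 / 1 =9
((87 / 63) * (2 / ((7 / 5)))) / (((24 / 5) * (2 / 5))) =1.03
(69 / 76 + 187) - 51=10405 / 76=136.91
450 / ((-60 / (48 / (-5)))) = 72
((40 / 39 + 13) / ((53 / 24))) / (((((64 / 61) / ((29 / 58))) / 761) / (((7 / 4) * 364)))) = 1244222063 / 848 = 1467243.00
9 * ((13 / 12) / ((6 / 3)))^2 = 169 / 64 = 2.64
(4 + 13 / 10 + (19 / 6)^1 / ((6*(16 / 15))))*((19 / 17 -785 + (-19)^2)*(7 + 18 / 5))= -2119597571 / 81600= -25975.46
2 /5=0.40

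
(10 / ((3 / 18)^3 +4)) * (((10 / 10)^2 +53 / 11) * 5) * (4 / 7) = 552960 / 13321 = 41.51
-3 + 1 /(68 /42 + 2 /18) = -264 /109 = -2.42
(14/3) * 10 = 140/3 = 46.67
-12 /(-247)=12 /247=0.05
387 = 387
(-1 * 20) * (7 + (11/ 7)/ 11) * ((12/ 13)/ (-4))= 3000/ 91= 32.97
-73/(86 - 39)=-73/47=-1.55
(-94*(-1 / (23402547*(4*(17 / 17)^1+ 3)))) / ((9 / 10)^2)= 9400 / 13269244149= 0.00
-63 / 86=-0.73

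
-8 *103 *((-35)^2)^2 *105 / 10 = -12983407500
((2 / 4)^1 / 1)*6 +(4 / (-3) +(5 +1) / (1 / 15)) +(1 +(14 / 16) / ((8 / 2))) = 8917 / 96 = 92.89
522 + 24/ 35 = 18294/ 35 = 522.69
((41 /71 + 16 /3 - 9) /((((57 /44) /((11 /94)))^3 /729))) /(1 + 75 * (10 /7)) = -12500134416 /814349336657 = -0.02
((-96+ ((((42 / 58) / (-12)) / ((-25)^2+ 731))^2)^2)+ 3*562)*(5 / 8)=4866736621472791393087205 / 4897345027897148571648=993.75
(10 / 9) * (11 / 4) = 55 / 18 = 3.06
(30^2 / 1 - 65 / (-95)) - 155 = 14168 / 19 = 745.68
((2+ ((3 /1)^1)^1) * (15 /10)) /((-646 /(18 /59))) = -135 /38114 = -0.00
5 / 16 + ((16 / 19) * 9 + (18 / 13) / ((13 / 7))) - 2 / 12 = 1305517 / 154128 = 8.47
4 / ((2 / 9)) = 18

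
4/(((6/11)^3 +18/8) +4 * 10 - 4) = 21296/204507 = 0.10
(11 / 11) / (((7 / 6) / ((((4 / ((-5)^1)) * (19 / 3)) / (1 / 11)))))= -1672 / 35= -47.77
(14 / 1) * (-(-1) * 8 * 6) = 672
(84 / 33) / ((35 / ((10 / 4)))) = 2 / 11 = 0.18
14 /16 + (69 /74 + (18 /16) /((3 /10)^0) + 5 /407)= 2397 /814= 2.94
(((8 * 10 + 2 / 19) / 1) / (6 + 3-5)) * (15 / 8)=11415 / 304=37.55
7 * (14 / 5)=98 / 5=19.60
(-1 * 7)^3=-343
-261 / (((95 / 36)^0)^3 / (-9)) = 2349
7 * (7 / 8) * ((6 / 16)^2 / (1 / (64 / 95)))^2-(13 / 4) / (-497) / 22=0.06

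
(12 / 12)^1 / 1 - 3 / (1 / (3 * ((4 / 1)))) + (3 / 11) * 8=-361 / 11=-32.82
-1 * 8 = -8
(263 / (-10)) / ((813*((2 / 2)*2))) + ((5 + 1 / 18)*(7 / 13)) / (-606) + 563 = 4160512979 / 7390170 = 562.98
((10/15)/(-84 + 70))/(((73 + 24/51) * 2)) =-0.00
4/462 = 2/231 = 0.01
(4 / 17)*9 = 36 / 17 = 2.12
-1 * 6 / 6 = -1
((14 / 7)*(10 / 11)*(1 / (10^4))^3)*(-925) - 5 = -110000000037 / 22000000000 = -5.00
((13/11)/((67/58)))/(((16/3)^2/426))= 722709/47168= 15.32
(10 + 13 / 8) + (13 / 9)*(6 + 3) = 197 / 8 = 24.62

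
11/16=0.69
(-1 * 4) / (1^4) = -4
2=2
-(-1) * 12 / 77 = 12 / 77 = 0.16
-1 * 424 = -424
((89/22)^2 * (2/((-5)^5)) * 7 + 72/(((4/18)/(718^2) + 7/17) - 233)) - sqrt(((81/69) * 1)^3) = -81 * sqrt(69)/529 - 531195256240241/1387373675393750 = -1.65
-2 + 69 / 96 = -41 / 32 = -1.28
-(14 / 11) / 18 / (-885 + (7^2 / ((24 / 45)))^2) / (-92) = 112 / 1101123045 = 0.00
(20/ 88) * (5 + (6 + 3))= 35/ 11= 3.18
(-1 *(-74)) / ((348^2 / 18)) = 37 / 3364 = 0.01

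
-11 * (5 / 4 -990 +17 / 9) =390797 / 36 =10855.47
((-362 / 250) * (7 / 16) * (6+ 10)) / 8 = -1267 / 1000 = -1.27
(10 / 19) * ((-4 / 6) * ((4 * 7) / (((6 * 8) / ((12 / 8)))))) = -35 / 114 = -0.31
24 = 24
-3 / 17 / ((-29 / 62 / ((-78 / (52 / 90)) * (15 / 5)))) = -75330 / 493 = -152.80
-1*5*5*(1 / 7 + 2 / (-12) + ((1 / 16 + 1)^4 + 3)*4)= -146862925 / 344064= -426.85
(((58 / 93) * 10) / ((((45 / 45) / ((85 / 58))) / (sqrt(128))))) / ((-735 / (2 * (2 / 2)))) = -2720 * sqrt(2) / 13671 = -0.28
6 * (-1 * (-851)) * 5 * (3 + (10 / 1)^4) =255376590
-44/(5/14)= -123.20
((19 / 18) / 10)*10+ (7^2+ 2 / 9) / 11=365 / 66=5.53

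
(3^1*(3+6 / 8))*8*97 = 8730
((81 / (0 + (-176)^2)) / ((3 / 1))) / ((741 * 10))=9 / 76510720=0.00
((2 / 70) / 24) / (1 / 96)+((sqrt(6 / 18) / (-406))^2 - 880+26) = -2111266579 / 2472540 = -853.89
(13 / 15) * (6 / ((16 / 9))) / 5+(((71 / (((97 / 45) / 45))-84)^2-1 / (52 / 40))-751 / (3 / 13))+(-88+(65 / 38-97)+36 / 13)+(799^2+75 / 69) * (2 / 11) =56110653669682813 / 27137437800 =2067647.44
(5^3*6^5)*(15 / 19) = 14580000 / 19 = 767368.42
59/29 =2.03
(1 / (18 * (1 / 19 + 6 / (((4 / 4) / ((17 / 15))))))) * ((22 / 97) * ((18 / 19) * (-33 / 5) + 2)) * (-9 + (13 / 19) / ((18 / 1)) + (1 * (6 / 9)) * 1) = 6303814 / 97183233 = 0.06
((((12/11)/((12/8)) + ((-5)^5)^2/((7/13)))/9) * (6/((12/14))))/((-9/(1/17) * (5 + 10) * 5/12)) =-328584572/22275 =-14751.27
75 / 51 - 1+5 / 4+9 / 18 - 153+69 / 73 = -743777 / 4964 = -149.83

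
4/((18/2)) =4/9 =0.44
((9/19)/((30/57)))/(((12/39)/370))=4329/4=1082.25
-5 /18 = -0.28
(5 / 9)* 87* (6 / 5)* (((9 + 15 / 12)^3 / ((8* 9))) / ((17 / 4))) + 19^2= 5533621 / 9792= 565.12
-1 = -1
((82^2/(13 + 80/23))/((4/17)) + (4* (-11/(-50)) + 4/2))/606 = 16459063/5741850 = 2.87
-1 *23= -23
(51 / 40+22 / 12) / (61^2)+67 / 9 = 9973399 / 1339560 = 7.45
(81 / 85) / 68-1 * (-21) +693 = 4127001 / 5780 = 714.01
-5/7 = -0.71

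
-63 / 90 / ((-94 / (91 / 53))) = 637 / 49820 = 0.01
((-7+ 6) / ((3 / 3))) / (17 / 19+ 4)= -19 / 93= -0.20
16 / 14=8 / 7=1.14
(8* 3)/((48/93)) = 93/2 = 46.50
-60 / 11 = -5.45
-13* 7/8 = -91/8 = -11.38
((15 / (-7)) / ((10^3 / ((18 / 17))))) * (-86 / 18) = 129 / 11900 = 0.01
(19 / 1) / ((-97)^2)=19 / 9409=0.00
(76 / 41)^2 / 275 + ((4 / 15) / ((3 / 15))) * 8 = 14810128 / 1386825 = 10.68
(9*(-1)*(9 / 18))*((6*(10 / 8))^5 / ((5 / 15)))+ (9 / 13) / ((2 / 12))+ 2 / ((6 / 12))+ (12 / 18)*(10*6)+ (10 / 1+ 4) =-320299.17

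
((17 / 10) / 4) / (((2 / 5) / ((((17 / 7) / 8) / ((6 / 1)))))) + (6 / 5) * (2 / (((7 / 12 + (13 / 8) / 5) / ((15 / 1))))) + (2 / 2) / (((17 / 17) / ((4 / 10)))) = 117451073 / 2929920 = 40.09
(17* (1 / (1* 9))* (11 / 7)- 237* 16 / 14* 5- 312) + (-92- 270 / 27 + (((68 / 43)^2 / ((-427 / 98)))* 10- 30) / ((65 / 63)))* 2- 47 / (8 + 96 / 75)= -41611391562305 / 21430812312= -1941.66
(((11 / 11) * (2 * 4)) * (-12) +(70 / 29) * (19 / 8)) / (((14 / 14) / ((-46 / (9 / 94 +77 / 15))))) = 169787265 / 213817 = 794.08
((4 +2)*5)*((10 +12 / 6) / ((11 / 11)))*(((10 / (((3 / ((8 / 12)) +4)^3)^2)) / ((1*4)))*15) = 864000 / 24137569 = 0.04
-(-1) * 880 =880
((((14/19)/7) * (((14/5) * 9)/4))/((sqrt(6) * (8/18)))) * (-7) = -1323 * sqrt(6)/760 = -4.26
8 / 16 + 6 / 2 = 7 / 2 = 3.50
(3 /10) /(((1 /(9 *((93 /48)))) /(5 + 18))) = 19251 /160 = 120.32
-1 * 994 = -994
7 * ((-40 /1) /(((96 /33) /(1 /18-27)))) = 186725 /72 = 2593.40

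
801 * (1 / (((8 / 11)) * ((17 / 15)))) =132165 / 136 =971.80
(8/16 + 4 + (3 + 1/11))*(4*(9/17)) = 3006/187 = 16.07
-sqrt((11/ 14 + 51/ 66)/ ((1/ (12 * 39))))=-12 * sqrt(30030)/ 77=-27.01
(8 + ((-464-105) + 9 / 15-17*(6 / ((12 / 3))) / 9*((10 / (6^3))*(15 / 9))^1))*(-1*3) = 5449213 / 3240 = 1681.86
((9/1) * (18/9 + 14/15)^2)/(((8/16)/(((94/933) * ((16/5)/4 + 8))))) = 16014592/116625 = 137.32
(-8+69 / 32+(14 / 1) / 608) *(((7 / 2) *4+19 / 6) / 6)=-364517 / 21888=-16.65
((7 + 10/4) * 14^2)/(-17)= -1862/17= -109.53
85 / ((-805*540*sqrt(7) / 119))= -0.01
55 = 55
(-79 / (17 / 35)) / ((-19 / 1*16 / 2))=2765 / 2584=1.07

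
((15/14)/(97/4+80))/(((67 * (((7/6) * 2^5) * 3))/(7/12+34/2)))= 1055/43808352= 0.00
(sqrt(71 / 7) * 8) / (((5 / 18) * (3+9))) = 12 * sqrt(497) / 35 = 7.64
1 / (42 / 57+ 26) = 19 / 508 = 0.04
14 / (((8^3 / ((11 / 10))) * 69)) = 77 / 176640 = 0.00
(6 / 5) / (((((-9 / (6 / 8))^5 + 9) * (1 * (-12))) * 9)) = 1 / 22394070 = 0.00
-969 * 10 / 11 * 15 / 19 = -7650 / 11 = -695.45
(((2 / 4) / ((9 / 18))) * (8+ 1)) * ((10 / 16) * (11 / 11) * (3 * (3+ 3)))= 405 / 4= 101.25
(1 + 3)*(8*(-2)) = -64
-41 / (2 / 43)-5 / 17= -29981 / 34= -881.79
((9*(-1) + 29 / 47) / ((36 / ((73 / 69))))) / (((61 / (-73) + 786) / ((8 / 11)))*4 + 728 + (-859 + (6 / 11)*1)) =-11547943 / 196307296389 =-0.00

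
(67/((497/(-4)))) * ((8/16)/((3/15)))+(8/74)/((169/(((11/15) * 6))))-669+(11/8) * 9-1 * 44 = -87261672037/124309640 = -701.97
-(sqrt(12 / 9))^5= -32 * sqrt(3) / 27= -2.05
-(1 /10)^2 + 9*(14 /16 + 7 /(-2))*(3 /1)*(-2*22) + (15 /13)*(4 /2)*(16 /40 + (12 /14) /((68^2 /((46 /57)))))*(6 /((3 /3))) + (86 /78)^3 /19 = 712308917390947 /228004440300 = 3124.10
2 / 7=0.29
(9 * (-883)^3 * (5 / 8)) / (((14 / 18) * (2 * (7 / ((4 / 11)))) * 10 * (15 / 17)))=-316005612633 / 21560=-14657032.13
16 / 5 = 3.20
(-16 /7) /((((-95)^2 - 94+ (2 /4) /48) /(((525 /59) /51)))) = -38400 /859949131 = -0.00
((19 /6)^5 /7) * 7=2476099 /7776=318.43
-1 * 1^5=-1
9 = 9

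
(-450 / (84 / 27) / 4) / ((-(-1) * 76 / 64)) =-4050 / 133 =-30.45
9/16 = 0.56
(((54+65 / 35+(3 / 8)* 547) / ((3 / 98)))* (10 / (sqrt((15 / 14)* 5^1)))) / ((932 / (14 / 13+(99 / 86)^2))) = 94.93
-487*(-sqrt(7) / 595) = 487*sqrt(7) / 595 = 2.17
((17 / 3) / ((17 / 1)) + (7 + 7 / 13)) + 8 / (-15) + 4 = 737 / 65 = 11.34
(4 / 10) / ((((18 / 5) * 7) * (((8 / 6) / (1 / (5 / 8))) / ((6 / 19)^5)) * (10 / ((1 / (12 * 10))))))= 108 / 2166586625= 0.00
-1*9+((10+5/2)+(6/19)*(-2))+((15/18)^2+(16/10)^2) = 6.12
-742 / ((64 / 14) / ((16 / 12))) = -2597 / 12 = -216.42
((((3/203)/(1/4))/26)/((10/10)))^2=36/6964321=0.00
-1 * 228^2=-51984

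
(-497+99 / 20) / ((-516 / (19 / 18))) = 186979 / 185760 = 1.01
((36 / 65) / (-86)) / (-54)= 1 / 8385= 0.00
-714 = -714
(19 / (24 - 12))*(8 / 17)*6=76 / 17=4.47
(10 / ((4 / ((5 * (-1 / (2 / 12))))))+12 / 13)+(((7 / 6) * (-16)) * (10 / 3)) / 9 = -85283 / 1053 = -80.99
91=91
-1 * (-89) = 89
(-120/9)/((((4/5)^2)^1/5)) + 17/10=-1537/15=-102.47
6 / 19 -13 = -241 / 19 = -12.68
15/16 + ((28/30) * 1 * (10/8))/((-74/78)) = -173/592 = -0.29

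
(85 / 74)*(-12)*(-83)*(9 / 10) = 38097 / 37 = 1029.65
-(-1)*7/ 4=7/ 4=1.75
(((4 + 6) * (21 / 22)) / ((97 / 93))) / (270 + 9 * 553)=1085 / 622061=0.00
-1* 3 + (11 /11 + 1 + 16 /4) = 3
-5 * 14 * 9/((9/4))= -280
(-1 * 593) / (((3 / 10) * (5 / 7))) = -8302 / 3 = -2767.33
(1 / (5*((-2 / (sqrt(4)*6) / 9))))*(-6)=324 / 5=64.80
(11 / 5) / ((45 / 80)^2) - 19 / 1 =-4879 / 405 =-12.05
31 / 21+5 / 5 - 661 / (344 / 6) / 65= 539717 / 234780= 2.30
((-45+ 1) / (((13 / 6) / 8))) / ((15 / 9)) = -6336 / 65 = -97.48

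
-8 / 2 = -4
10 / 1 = 10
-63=-63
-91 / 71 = -1.28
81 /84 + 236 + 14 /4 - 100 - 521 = -10655 /28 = -380.54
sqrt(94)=9.70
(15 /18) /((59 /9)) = 15 /118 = 0.13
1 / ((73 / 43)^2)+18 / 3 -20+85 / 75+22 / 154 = -6925399 / 559545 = -12.38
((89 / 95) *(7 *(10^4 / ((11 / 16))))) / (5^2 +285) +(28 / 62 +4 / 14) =13988640 / 45353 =308.44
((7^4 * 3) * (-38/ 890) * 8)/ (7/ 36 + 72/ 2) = -39414816/ 579835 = -67.98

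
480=480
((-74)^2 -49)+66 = 5493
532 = 532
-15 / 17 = -0.88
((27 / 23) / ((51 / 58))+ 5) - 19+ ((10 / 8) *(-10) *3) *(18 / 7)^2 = -260.62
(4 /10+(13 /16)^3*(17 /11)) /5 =276857 /1126400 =0.25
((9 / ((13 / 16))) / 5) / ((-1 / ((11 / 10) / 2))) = -396 / 325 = -1.22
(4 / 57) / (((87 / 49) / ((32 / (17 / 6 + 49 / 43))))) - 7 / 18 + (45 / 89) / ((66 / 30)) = 1585324283 / 9952465050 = 0.16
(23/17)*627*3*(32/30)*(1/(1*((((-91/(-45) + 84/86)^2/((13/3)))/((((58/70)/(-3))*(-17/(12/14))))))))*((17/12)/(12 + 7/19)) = 6493908367518/7913580115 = 820.60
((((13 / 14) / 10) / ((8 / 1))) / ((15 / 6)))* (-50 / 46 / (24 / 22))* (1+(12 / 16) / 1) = -143 / 17664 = -0.01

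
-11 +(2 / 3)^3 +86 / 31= -7.93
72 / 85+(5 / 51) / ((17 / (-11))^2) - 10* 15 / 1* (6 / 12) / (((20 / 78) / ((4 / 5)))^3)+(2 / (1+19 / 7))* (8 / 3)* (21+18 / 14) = -20680304659 / 9211875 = -2244.96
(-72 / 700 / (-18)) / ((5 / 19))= 19 / 875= 0.02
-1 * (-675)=675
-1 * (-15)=15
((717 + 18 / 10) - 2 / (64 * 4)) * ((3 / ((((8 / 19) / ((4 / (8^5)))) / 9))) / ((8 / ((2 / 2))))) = 235993851 / 335544320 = 0.70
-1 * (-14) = 14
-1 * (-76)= 76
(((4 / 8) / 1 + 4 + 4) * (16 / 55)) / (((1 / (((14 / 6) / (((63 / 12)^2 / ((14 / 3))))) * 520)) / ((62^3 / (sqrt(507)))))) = 8297627648 * sqrt(3) / 2673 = 5376697.59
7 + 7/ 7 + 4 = 12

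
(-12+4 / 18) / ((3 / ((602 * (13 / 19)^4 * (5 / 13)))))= -700974820 / 3518667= -199.22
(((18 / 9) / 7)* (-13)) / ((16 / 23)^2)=-6877 / 896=-7.68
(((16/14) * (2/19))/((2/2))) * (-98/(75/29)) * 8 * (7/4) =-90944/1425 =-63.82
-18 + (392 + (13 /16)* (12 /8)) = 12007 /32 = 375.22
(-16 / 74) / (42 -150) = 2 / 999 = 0.00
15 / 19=0.79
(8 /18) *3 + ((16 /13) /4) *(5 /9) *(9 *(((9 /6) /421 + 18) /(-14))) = -74141 /114933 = -0.65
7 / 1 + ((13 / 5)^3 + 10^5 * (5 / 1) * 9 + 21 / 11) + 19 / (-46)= 284626649057 / 63250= 4500026.07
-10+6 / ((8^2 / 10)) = -145 / 16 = -9.06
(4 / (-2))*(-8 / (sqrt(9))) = 16 / 3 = 5.33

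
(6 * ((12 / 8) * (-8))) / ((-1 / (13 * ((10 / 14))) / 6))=28080 / 7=4011.43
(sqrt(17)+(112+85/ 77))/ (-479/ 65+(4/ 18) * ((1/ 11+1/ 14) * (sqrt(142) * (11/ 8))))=-4919831148960/ 318486939683 - 33115972500 * sqrt(142)/ 318486939683 - 3954394080 * sqrt(17)/ 28953358153 - 26617500 * sqrt(2414)/ 28953358153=-17.29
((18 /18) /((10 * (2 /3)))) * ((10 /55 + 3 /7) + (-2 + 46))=2061 /308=6.69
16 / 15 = 1.07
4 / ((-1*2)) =-2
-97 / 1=-97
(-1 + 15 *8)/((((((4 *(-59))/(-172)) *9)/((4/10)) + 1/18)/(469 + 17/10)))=216771471/119690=1811.11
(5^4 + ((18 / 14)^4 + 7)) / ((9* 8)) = 1523993 / 172872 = 8.82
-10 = -10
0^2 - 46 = -46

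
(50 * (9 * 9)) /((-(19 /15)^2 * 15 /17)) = -1032750 /361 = -2860.80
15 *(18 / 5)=54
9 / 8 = 1.12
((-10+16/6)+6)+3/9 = -1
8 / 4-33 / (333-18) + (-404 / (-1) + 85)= 490.90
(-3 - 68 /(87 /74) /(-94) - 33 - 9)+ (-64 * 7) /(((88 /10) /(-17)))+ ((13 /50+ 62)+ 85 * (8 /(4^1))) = 2368886177 /2248950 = 1053.33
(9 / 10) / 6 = 3 / 20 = 0.15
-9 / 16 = -0.56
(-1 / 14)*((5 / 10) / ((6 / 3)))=-1 / 56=-0.02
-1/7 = -0.14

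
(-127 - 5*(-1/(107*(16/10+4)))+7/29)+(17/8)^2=-169923767/1390144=-122.23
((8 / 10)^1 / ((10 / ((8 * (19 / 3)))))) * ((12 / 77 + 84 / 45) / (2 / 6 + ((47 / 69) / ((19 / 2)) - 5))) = -38791616 / 21742875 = -1.78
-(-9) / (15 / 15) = 9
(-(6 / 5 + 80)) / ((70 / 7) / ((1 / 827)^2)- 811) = -406 / 34192395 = -0.00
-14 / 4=-7 / 2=-3.50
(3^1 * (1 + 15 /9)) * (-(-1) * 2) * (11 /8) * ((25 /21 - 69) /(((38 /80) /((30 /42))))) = -6265600 /2793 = -2243.32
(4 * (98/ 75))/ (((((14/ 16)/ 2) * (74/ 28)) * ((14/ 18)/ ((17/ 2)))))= 45696/ 925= 49.40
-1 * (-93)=93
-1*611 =-611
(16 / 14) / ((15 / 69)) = 184 / 35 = 5.26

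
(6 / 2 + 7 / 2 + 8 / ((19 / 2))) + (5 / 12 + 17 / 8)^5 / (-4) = -11604185527 / 605159424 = -19.18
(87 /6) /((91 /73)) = 2117 /182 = 11.63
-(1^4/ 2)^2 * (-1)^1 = 1/ 4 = 0.25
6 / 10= 3 / 5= 0.60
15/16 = 0.94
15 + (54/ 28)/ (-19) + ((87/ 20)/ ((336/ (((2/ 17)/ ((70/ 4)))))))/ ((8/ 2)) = 377278151/ 25323200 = 14.90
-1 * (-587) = 587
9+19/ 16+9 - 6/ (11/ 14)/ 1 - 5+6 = 2209/ 176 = 12.55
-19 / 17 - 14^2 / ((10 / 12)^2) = -120427 / 425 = -283.36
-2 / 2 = -1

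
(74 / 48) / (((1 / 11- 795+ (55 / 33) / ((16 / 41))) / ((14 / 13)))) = -11396 / 5426941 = -0.00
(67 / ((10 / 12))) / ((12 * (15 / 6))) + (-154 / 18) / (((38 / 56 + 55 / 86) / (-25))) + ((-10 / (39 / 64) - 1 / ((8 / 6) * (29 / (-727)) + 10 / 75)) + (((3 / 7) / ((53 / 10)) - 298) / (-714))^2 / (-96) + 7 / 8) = 62774517445519000837 / 458423499789473400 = 136.94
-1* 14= -14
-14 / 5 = -2.80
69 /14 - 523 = -518.07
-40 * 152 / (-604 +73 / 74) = 449920 / 44623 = 10.08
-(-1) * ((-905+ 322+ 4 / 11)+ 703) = 1324 / 11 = 120.36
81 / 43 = 1.88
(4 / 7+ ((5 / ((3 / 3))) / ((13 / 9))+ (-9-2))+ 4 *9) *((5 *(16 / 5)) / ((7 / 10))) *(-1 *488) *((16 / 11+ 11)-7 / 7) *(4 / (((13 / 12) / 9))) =-123268309.49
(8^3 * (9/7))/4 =1152/7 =164.57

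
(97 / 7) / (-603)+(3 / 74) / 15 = -31669 / 1561770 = -0.02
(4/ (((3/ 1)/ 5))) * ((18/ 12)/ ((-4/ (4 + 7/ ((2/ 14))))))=-265/ 2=-132.50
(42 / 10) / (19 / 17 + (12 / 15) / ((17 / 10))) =119 / 45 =2.64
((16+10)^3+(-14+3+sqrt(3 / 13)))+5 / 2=17567.98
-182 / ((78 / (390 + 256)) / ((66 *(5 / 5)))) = -99484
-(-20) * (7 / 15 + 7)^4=629407744 / 10125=62163.73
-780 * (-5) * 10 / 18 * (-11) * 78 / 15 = -123933.33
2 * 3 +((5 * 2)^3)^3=1000000006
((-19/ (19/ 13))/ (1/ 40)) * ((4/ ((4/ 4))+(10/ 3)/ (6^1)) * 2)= -42640/ 9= -4737.78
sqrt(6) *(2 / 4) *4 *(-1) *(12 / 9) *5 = -40 *sqrt(6) / 3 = -32.66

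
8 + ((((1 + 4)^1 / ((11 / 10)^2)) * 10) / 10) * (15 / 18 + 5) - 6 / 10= 57181 / 1815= 31.50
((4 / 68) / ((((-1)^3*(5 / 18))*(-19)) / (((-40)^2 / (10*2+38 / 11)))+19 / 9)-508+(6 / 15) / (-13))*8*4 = -1245393971008 / 76610755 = -16256.12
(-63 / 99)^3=-343 / 1331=-0.26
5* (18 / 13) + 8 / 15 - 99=-17851 / 195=-91.54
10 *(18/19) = 180/19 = 9.47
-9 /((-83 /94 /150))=126900 /83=1528.92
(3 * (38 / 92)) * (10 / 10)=57 / 46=1.24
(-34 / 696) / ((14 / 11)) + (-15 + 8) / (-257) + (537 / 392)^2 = 6409349951 / 3435773376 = 1.87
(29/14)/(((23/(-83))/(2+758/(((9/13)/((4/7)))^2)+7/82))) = -406177694861/104797476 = -3875.83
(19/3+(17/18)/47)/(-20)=-1075/3384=-0.32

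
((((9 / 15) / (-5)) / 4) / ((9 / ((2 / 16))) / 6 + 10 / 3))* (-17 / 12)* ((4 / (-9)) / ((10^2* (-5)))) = 17 / 6900000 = 0.00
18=18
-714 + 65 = -649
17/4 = 4.25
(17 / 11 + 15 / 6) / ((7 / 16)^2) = 11392 / 539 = 21.14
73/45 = 1.62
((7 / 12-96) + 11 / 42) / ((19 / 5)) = -39965 / 1596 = -25.04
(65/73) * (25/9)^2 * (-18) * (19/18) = -771875/5913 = -130.54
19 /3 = 6.33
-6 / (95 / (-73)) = 438 / 95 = 4.61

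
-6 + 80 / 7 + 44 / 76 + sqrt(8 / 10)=6.90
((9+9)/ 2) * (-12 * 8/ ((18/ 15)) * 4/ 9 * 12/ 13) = -295.38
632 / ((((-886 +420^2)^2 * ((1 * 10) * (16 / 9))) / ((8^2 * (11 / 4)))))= 7821 / 38506455245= 0.00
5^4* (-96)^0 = 625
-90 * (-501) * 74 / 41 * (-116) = -387052560 / 41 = -9440306.34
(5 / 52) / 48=5 / 2496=0.00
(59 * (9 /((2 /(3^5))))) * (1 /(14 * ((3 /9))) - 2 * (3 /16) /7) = 10368.72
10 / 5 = 2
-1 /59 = -0.02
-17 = -17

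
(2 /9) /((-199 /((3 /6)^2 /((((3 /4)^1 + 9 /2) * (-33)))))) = 2 /1241163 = 0.00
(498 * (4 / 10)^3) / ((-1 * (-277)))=3984 / 34625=0.12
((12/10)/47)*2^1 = 12/235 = 0.05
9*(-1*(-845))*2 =15210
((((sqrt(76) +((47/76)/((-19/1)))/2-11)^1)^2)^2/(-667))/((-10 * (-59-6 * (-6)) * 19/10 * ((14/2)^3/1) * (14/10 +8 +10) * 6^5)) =-26380044608934136805/5245877353037120412328525824 +180710470075 * sqrt(19)/156697681735240095744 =-0.00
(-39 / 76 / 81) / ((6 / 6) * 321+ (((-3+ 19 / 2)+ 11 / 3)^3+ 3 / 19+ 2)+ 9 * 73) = -0.00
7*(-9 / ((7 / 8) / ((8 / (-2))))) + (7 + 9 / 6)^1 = 593 / 2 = 296.50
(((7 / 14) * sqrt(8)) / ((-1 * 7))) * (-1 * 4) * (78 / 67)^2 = 24336 * sqrt(2) / 31423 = 1.10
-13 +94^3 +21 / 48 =13289143 / 16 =830571.44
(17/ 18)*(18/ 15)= 17/ 15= 1.13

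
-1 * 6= -6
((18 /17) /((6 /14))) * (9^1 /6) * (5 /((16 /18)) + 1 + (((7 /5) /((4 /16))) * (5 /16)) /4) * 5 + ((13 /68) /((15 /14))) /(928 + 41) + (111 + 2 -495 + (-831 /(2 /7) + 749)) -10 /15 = -9533132707 /3953520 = -2411.30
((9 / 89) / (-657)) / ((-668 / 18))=9 / 2169998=0.00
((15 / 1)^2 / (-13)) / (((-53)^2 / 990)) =-222750 / 36517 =-6.10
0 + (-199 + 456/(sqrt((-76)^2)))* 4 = -772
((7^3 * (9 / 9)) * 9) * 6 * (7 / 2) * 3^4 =5250987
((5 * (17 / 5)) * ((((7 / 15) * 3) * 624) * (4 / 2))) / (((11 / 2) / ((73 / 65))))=1667904 / 275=6065.11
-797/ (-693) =797/ 693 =1.15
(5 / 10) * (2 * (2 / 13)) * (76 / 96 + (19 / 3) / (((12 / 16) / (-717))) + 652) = -43215 / 52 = -831.06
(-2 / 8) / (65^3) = -1 / 1098500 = -0.00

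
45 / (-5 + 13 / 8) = -40 / 3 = -13.33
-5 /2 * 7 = -35 /2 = -17.50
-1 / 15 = -0.07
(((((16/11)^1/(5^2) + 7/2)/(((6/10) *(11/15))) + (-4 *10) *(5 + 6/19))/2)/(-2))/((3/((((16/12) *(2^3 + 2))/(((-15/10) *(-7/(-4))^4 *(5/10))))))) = -1605114880/49679091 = -32.31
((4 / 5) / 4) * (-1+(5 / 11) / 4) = -39 / 220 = -0.18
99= 99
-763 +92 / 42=-15977 / 21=-760.81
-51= -51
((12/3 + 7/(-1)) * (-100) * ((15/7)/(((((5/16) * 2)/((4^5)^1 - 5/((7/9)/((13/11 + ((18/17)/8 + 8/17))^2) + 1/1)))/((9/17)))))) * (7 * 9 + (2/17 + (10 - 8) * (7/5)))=1478098403687187360/40372106719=36611872.00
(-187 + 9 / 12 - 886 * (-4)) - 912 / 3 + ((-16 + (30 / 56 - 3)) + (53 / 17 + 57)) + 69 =3164.40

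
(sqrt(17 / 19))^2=17 / 19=0.89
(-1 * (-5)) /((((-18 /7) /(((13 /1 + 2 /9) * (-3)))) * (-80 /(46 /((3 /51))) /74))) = -12051011 /216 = -55791.72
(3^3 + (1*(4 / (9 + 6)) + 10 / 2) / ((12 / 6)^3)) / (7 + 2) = 3319 / 1080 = 3.07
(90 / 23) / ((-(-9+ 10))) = -90 / 23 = -3.91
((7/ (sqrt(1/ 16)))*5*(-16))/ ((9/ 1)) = -2240/ 9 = -248.89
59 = 59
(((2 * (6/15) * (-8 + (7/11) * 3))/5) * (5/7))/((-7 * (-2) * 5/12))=-1608/13475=-0.12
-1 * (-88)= 88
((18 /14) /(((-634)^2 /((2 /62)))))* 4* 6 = 54 /21806113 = 0.00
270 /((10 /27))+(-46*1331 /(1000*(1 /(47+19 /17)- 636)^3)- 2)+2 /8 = 51196752961132063411191 /70397735227743195500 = 727.25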